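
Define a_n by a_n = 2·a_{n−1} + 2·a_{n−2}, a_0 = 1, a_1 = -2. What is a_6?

-152

With companion matrix C = [[2, 2], [1, 0]], [a_n, a_{n−1}]ᵀ = C·[a_{n−1}, a_{n−2}]ᵀ, so [a_6, a_5]ᵀ = C^5·[a_1, a_0]ᵀ.
C^5 = [[120, 88], [44, 32]], giving [a_6, a_5]ᵀ = [[-152], [-56]].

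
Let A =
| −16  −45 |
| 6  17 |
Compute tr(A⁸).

257

tr A = 1 and det A = −2, so the characteristic polynomial is λ² − (1)λ + (−2) with roots −1 and 2.
Eigenvectors give P = [[3, 5], [−1, −2]] with P⁻¹ = [[2, 5], [−1, −3]], and A = P·diag(−1, 2)·P⁻¹.
Then A⁸ = P·diag(1, 256)·P⁻¹ = [[3, 1280], [−1, −512]] · [[2, 5], [−1, −3]] = [[−1274, −3825], [510, 1531]].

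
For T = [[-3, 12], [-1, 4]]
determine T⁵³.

[[-3, 12], [-1, 4]]

T² = T (a projection; rank 1, trace 1), so T⁵³ = T.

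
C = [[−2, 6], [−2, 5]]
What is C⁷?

tr C = 3 and det C = 2, so the characteristic polynomial is λ² − (3)λ + (2) with roots 2 and 1.
Eigenvectors give P = [[−3, −2], [−2, −1]] with P⁻¹ = [[1, −2], [−2, 3]], and C = P·diag(2, 1)·P⁻¹.
Then C⁷ = P·diag(128, 1)·P⁻¹ = [[−384, −2], [−256, −1]] · [[1, −2], [−2, 3]] = [[−380, 762], [−254, 509]].

[[−380, 762], [−254, 509]]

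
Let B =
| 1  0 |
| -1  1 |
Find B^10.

B = I + N where N = [[0, 0], [-1, 0]] is strictly lower-triangular, so N^2 = 0.
(I + N)^10 = I + 10·N = [[1, 0], [-10, 1]].

[[1, 0], [-10, 1]]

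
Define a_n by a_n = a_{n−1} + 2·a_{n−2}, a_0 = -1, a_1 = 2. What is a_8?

84

With companion matrix Q = [[1, 2], [1, 0]], [a_n, a_{n−1}]ᵀ = Q·[a_{n−1}, a_{n−2}]ᵀ, so [a_8, a_7]ᵀ = Q^7·[a_1, a_0]ᵀ.
Q^7 = [[85, 86], [43, 42]], giving [a_8, a_7]ᵀ = [[84], [44]].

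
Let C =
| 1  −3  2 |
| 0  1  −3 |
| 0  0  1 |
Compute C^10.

[[1, −30, 425], [0, 1, −30], [0, 0, 1]]

C = I + N where N = [[0, −3, 2], [0, 0, −3], [0, 0, 0]] is strictly upper-triangular, so N^3 = 0.
(I + N)^10 = I + 10·N + 45·N^2 = [[1, −30, 425], [0, 1, −30], [0, 0, 1]].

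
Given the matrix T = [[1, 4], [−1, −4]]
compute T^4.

T^2 = [[−3, −12], [3, 12]]
T^3 = [[9, 36], [−9, −36]]
T^4 = [[−27, −108], [27, 108]]

[[−27, −108], [27, 108]]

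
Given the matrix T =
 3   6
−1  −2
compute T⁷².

[[3, 6], [−1, −2]]

T² = T (a projection; rank 1, trace 1), so T⁷² = T.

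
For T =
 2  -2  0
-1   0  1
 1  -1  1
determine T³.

[[14, -10, -6], [-2, 1, 2], [11, -8, -3]]

T² = [[6, -4, -2], [-1, 1, 1], [4, -3, 0]]
T³ = [[14, -10, -6], [-2, 1, 2], [11, -8, -3]]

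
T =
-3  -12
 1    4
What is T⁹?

[[-3, -12], [1, 4]]

T² = T (a projection; rank 1, trace 1), so T⁹ = T.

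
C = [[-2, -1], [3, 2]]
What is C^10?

[[1, 0], [0, 1]]

C² = I (check: tr C = 0 and det C = -1), so C^10 = I since 10 is even.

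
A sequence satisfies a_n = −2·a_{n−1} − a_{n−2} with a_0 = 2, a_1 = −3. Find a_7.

With companion matrix M = [[−2, −1], [1, 0]], [a_n, a_{n−1}]ᵀ = M·[a_{n−1}, a_{n−2}]ᵀ, so [a_7, a_6]ᵀ = M⁶·[a_1, a_0]ᵀ.
M⁶ = [[7, 6], [−6, −5]], giving [a_7, a_6]ᵀ = [[−9], [8]].

−9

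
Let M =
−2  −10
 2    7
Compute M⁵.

tr M = 5 and det M = 6, so the characteristic polynomial is λ² − (5)λ + (6) with roots 2 and 3.
Eigenvectors give P = [[5, 2], [−2, −1]] with P⁻¹ = [[1, 2], [−2, −5]], and M = P·diag(2, 3)·P⁻¹.
Then M⁵ = P·diag(32, 243)·P⁻¹ = [[160, 486], [−64, −243]] · [[1, 2], [−2, −5]] = [[−812, −2110], [422, 1087]].

[[−812, −2110], [422, 1087]]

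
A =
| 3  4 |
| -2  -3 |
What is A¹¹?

[[3, 4], [-2, -3]]

A² = I (check: tr A = 0 and det A = -1), so A¹¹ = A since 11 is odd.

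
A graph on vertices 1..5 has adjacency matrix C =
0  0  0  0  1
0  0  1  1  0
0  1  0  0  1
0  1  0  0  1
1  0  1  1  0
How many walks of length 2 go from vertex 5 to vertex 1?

The number of length-2 walks from vertex 5 to vertex 1 is entry (5,1) of C^2, where C is the adjacency matrix.
C^2 = [[1, 0, 1, 1, 0], [0, 2, 0, 0, 2], [1, 0, 2, 2, 0], [1, 0, 2, 2, 0], [0, 2, 0, 0, 3]]

0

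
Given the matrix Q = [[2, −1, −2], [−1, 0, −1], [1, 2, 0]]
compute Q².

[[3, −6, −3], [−3, −1, 2], [0, −1, −4]]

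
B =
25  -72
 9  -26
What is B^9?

tr B = -1 and det B = -2, so the characteristic polynomial is λ² − (-1)λ + (-2) with roots 1 and -2.
Eigenvectors give P = [[3, -8], [1, -3]] with P⁻¹ = [[3, -8], [1, -3]], and B = P·diag(1, -2)·P⁻¹.
Then B^9 = P·diag(1, -512)·P⁻¹ = [[3, 4096], [1, 1536]] · [[3, -8], [1, -3]] = [[4105, -12312], [1539, -4616]].

[[4105, -12312], [1539, -4616]]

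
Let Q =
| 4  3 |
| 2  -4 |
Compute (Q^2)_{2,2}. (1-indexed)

22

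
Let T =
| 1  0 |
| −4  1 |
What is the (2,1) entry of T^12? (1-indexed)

−48

T = I + N where N = [[0, 0], [−4, 0]] is strictly lower-triangular, so N^2 = 0.
(I + N)^12 = I + 12·N = [[1, 0], [−48, 1]].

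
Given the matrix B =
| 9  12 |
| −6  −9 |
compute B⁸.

tr B = 0 and det B = −9, so the characteristic polynomial is λ² − (0)λ + (−9) with roots 3 and −3.
Eigenvectors give P = [[−2, −1], [1, 1]] with P⁻¹ = [[−1, −1], [1, 2]], and B = P·diag(3, −3)·P⁻¹.
Then B⁸ = P·diag(6561, 6561)·P⁻¹ = [[−13122, −6561], [6561, 6561]] · [[−1, −1], [1, 2]] = [[6561, 0], [0, 6561]].

[[6561, 0], [0, 6561]]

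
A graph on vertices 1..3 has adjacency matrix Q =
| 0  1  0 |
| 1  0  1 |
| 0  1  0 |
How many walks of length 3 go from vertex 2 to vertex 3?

The number of length-3 walks from vertex 2 to vertex 3 is entry (2,3) of Q³, where Q is the adjacency matrix.
Q² = [[1, 0, 1], [0, 2, 0], [1, 0, 1]]
Q³ = [[0, 2, 0], [2, 0, 2], [0, 2, 0]]

2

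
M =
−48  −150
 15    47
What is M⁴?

tr M = −1 and det M = −6, so the characteristic polynomial is λ² − (−1)λ + (−6) with roots 2 and −3.
Eigenvectors give P = [[3, −10], [−1, 3]] with P⁻¹ = [[−3, −10], [−1, −3]], and M = P·diag(2, −3)·P⁻¹.
Then M⁴ = P·diag(16, 81)·P⁻¹ = [[48, −810], [−16, 243]] · [[−3, −10], [−1, −3]] = [[666, 1950], [−195, −569]].

[[666, 1950], [−195, −569]]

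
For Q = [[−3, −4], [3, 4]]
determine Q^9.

[[−3, −4], [3, 4]]

Q² = Q (a projection; rank 1, trace 1), so Q^9 = Q.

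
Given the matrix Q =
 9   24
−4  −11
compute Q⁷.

[[4377, 13128], [−2188, −6563]]

tr Q = −2 and det Q = −3, so the characteristic polynomial is λ² − (−2)λ + (−3) with roots −3 and 1.
Eigenvectors give P = [[−2, −3], [1, 1]] with P⁻¹ = [[1, 3], [−1, −2]], and Q = P·diag(−3, 1)·P⁻¹.
Then Q⁷ = P·diag(−2187, 1)·P⁻¹ = [[4374, −3], [−2187, 1]] · [[1, 3], [−1, −2]] = [[4377, 13128], [−2188, −6563]].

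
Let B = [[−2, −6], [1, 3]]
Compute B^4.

[[−2, −6], [1, 3]]

B² = B (a projection; rank 1, trace 1), so B^4 = B.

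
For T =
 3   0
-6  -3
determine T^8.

tr T = 0 and det T = -9, so the characteristic polynomial is λ² − (0)λ + (-9) with roots 3 and -3.
Eigenvectors give P = [[-1, 0], [1, -1]] with P⁻¹ = [[-1, 0], [-1, -1]], and T = P·diag(3, -3)·P⁻¹.
Then T^8 = P·diag(6561, 6561)·P⁻¹ = [[-6561, 0], [6561, -6561]] · [[-1, 0], [-1, -1]] = [[6561, 0], [0, 6561]].

[[6561, 0], [0, 6561]]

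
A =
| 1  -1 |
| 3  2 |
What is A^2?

[[-2, -3], [9, 1]]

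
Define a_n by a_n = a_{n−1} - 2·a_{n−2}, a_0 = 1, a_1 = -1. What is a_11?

With companion matrix M = [[1, -2], [1, 0]], [a_n, a_{n−1}]ᵀ = M·[a_{n−1}, a_{n−2}]ᵀ, so [a_11, a_10]ᵀ = M^10·[a_1, a_0]ᵀ.
M^10 = [[23, 22], [-11, 34]], giving [a_11, a_10]ᵀ = [[-1], [45]].

-1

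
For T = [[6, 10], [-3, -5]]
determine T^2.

[[6, 10], [-3, -5]]

T² = T (a projection; rank 1, trace 1), so T^2 = T.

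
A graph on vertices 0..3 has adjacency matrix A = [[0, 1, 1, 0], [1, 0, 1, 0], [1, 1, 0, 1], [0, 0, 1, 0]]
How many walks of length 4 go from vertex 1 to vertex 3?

4

The number of length-4 walks from vertex 1 to vertex 3 is entry (1,3) of A^4, where A is the adjacency matrix.
A^2 = [[2, 1, 1, 1], [1, 2, 1, 1], [1, 1, 3, 0], [1, 1, 0, 1]]
A^3 = [[2, 3, 4, 1], [3, 2, 4, 1], [4, 4, 2, 3], [1, 1, 3, 0]]
A^4 = [[7, 6, 6, 4], [6, 7, 6, 4], [6, 6, 11, 2], [4, 4, 2, 3]]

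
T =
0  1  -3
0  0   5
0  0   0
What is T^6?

T is strictly triangular, hence nilpotent: T^3 = 0, so T^6 = 0.

[[0, 0, 0], [0, 0, 0], [0, 0, 0]]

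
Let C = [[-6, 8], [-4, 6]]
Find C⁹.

tr C = 0 and det C = -4, so the characteristic polynomial is λ² − (0)λ + (-4) with roots -2 and 2.
Eigenvectors give P = [[2, 1], [1, 1]] with P⁻¹ = [[1, -1], [-1, 2]], and C = P·diag(-2, 2)·P⁻¹.
Then C⁹ = P·diag(-512, 512)·P⁻¹ = [[-1024, 512], [-512, 512]] · [[1, -1], [-1, 2]] = [[-1536, 2048], [-1024, 1536]].

[[-1536, 2048], [-1024, 1536]]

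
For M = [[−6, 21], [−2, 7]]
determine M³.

M² = M (a projection; rank 1, trace 1), so M³ = M.

[[−6, 21], [−2, 7]]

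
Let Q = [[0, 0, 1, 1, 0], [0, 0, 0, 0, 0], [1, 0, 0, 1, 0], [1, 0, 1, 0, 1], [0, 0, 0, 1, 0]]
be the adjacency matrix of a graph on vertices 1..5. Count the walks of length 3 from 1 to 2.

0

The number of length-3 walks from vertex 1 to vertex 2 is entry (1,2) of Q³, where Q is the adjacency matrix.
Q² = [[2, 0, 1, 1, 1], [0, 0, 0, 0, 0], [1, 0, 2, 1, 1], [1, 0, 1, 3, 0], [1, 0, 1, 0, 1]]
Q³ = [[2, 0, 3, 4, 1], [0, 0, 0, 0, 0], [3, 0, 2, 4, 1], [4, 0, 4, 2, 3], [1, 0, 1, 3, 0]]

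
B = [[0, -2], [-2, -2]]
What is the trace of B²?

12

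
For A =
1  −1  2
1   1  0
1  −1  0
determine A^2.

[[2, −4, 2], [2, 0, 2], [0, −2, 2]]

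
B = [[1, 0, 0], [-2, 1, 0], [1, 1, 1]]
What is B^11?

[[1, 0, 0], [-22, 1, 0], [-99, 11, 1]]

B = I + N where N = [[0, 0, 0], [-2, 0, 0], [1, 1, 0]] is strictly lower-triangular, so N^3 = 0.
(I + N)^11 = I + 11·N + 55·N^2 = [[1, 0, 0], [-22, 1, 0], [-99, 11, 1]].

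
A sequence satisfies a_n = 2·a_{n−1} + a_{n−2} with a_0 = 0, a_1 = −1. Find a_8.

−408

With companion matrix A = [[2, 1], [1, 0]], [a_n, a_{n−1}]ᵀ = A·[a_{n−1}, a_{n−2}]ᵀ, so [a_8, a_7]ᵀ = A⁷·[a_1, a_0]ᵀ.
A⁷ = [[408, 169], [169, 70]], giving [a_8, a_7]ᵀ = [[−408], [−169]].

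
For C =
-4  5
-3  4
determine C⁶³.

[[-4, 5], [-3, 4]]

C² = I (check: tr C = 0 and det C = -1), so C⁶³ = C since 63 is odd.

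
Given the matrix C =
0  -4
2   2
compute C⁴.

[[32, 96], [-48, -16]]

C² = [[-8, -8], [4, -4]]
C³ = [[-16, 16], [-8, -24]]
C⁴ = [[32, 96], [-48, -16]]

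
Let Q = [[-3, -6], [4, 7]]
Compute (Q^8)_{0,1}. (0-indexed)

-19680

tr Q = 4 and det Q = 3, so the characteristic polynomial is λ² − (4)λ + (3) with roots 1 and 3.
Eigenvectors give P = [[-3, 1], [2, -1]] with P⁻¹ = [[-1, -1], [-2, -3]], and Q = P·diag(1, 3)·P⁻¹.
Then Q^8 = P·diag(1, 6561)·P⁻¹ = [[-3, 6561], [2, -6561]] · [[-1, -1], [-2, -3]] = [[-13119, -19680], [13120, 19681]].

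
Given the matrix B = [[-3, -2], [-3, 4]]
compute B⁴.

[[231, -74], [-111, 490]]

B² = [[15, -2], [-3, 22]]
B³ = [[-39, -38], [-57, 94]]
B⁴ = [[231, -74], [-111, 490]]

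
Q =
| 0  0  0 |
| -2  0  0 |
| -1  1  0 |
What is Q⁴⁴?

[[0, 0, 0], [0, 0, 0], [0, 0, 0]]

Q is strictly triangular, hence nilpotent: Q³ = 0, so Q⁴⁴ = 0.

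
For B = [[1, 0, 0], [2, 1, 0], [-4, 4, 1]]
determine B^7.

B = I + N where N = [[0, 0, 0], [2, 0, 0], [-4, 4, 0]] is strictly lower-triangular, so N^3 = 0.
(I + N)^7 = I + 7·N + 21·N^2 = [[1, 0, 0], [14, 1, 0], [140, 28, 1]].

[[1, 0, 0], [14, 1, 0], [140, 28, 1]]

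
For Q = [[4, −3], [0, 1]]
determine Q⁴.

Q² = [[16, −15], [0, 1]]
Q³ = [[64, −63], [0, 1]]
Q⁴ = [[256, −255], [0, 1]]

[[256, −255], [0, 1]]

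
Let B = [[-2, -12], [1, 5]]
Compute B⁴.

tr B = 3 and det B = 2, so the characteristic polynomial is λ² − (3)λ + (2) with roots 1 and 2.
Eigenvectors give P = [[4, 3], [-1, -1]] with P⁻¹ = [[1, 3], [-1, -4]], and B = P·diag(1, 2)·P⁻¹.
Then B⁴ = P·diag(1, 16)·P⁻¹ = [[4, 48], [-1, -16]] · [[1, 3], [-1, -4]] = [[-44, -180], [15, 61]].

[[-44, -180], [15, 61]]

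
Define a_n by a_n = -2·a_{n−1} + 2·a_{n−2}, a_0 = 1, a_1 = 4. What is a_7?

With companion matrix B = [[-2, 2], [1, 0]], [a_n, a_{n−1}]ᵀ = B·[a_{n−1}, a_{n−2}]ᵀ, so [a_7, a_6]ᵀ = B⁶·[a_1, a_0]ᵀ.
B⁶ = [[328, -240], [-120, 88]], giving [a_7, a_6]ᵀ = [[1072], [-392]].

1072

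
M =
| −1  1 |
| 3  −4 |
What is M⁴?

[[91, −115], [−345, 436]]

M² = [[4, −5], [−15, 19]]
M³ = [[−19, 24], [72, −91]]
M⁴ = [[91, −115], [−345, 436]]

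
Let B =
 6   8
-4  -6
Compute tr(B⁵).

0

tr B = 0 and det B = -4, so the characteristic polynomial is λ² − (0)λ + (-4) with roots 2 and -2.
Eigenvectors give P = [[-2, -1], [1, 1]] with P⁻¹ = [[-1, -1], [1, 2]], and B = P·diag(2, -2)·P⁻¹.
Then B⁵ = P·diag(32, -32)·P⁻¹ = [[-64, 32], [32, -32]] · [[-1, -1], [1, 2]] = [[96, 128], [-64, -96]].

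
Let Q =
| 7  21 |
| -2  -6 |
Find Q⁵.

[[7, 21], [-2, -6]]

Q² = Q (a projection; rank 1, trace 1), so Q⁵ = Q.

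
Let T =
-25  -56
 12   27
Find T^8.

tr T = 2 and det T = -3, so the characteristic polynomial is λ² − (2)λ + (-3) with roots -1 and 3.
Eigenvectors give P = [[7, -2], [-3, 1]] with P⁻¹ = [[1, 2], [3, 7]], and T = P·diag(-1, 3)·P⁻¹.
Then T^8 = P·diag(1, 6561)·P⁻¹ = [[7, -13122], [-3, 6561]] · [[1, 2], [3, 7]] = [[-39359, -91840], [19680, 45921]].

[[-39359, -91840], [19680, 45921]]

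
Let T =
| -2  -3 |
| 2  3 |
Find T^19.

T² = T (a projection; rank 1, trace 1), so T^19 = T.

[[-2, -3], [2, 3]]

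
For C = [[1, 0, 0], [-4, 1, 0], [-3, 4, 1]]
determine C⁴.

[[1, 0, 0], [-16, 1, 0], [-108, 16, 1]]

C = I + N where N = [[0, 0, 0], [-4, 0, 0], [-3, 4, 0]] is strictly lower-triangular, so N³ = 0.
(I + N)⁴ = I + 4·N + 6·N² = [[1, 0, 0], [-16, 1, 0], [-108, 16, 1]].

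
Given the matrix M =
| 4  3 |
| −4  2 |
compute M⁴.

M² = [[4, 18], [−24, −8]]
M³ = [[−56, 48], [−64, −88]]
M⁴ = [[−416, −72], [96, −368]]

[[−416, −72], [96, −368]]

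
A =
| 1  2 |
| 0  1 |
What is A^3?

[[1, 6], [0, 1]]

A = I + N where N = [[0, 2], [0, 0]] is strictly upper-triangular, so N^2 = 0.
(I + N)^3 = I + 3·N = [[1, 6], [0, 1]].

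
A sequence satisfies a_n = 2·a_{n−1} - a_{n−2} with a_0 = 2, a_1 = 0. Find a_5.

-8

With companion matrix B = [[2, -1], [1, 0]], [a_n, a_{n−1}]ᵀ = B·[a_{n−1}, a_{n−2}]ᵀ, so [a_5, a_4]ᵀ = B⁴·[a_1, a_0]ᵀ.
B⁴ = [[5, -4], [4, -3]], giving [a_5, a_4]ᵀ = [[-8], [-6]].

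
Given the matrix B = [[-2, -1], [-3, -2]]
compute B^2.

[[7, 4], [12, 7]]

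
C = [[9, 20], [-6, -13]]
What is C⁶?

[[-3639, -7280], [2184, 4369]]

tr C = -4 and det C = 3, so the characteristic polynomial is λ² − (-4)λ + (3) with roots -1 and -3.
Eigenvectors give P = [[2, 5], [-1, -3]] with P⁻¹ = [[3, 5], [-1, -2]], and C = P·diag(-1, -3)·P⁻¹.
Then C⁶ = P·diag(1, 729)·P⁻¹ = [[2, 3645], [-1, -2187]] · [[3, 5], [-1, -2]] = [[-3639, -7280], [2184, 4369]].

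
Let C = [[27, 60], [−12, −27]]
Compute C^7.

[[19683, 43740], [−8748, −19683]]

tr C = 0 and det C = −9, so the characteristic polynomial is λ² − (0)λ + (−9) with roots 3 and −3.
Eigenvectors give P = [[5, −2], [−2, 1]] with P⁻¹ = [[1, 2], [2, 5]], and C = P·diag(3, −3)·P⁻¹.
Then C^7 = P·diag(2187, −2187)·P⁻¹ = [[10935, 4374], [−4374, −2187]] · [[1, 2], [2, 5]] = [[19683, 43740], [−8748, −19683]].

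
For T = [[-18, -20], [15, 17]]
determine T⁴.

[[276, 260], [-195, -179]]

tr T = -1 and det T = -6, so the characteristic polynomial is λ² − (-1)λ + (-6) with roots -3 and 2.
Eigenvectors give P = [[-4, 1], [3, -1]] with P⁻¹ = [[-1, -1], [-3, -4]], and T = P·diag(-3, 2)·P⁻¹.
Then T⁴ = P·diag(81, 16)·P⁻¹ = [[-324, 16], [243, -16]] · [[-1, -1], [-3, -4]] = [[276, 260], [-195, -179]].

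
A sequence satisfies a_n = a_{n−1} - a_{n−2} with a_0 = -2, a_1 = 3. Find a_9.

With companion matrix T = [[1, -1], [1, 0]], [a_n, a_{n−1}]ᵀ = T·[a_{n−1}, a_{n−2}]ᵀ, so [a_9, a_8]ᵀ = T⁸·[a_1, a_0]ᵀ.
T⁸ = [[0, -1], [1, -1]], giving [a_9, a_8]ᵀ = [[2], [5]].

2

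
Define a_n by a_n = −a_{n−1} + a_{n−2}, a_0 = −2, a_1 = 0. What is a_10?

−68

With companion matrix B = [[−1, 1], [1, 0]], [a_n, a_{n−1}]ᵀ = B·[a_{n−1}, a_{n−2}]ᵀ, so [a_10, a_9]ᵀ = B^9·[a_1, a_0]ᵀ.
B^9 = [[−55, 34], [34, −21]], giving [a_10, a_9]ᵀ = [[−68], [42]].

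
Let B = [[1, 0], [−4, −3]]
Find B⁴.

tr B = −2 and det B = −3, so the characteristic polynomial is λ² − (−2)λ + (−3) with roots −3 and 1.
Eigenvectors give P = [[0, −1], [1, 1]] with P⁻¹ = [[1, 1], [−1, 0]], and B = P·diag(−3, 1)·P⁻¹.
Then B⁴ = P·diag(81, 1)·P⁻¹ = [[0, −1], [81, 1]] · [[1, 1], [−1, 0]] = [[1, 0], [80, 81]].

[[1, 0], [80, 81]]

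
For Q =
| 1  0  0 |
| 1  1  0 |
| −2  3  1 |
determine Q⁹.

[[1, 0, 0], [9, 1, 0], [90, 27, 1]]

Q = I + N where N = [[0, 0, 0], [1, 0, 0], [−2, 3, 0]] is strictly lower-triangular, so N³ = 0.
(I + N)⁹ = I + 9·N + 36·N² = [[1, 0, 0], [9, 1, 0], [90, 27, 1]].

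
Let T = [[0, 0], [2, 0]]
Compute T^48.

T is strictly triangular, hence nilpotent: T^2 = 0, so T^48 = 0.

[[0, 0], [0, 0]]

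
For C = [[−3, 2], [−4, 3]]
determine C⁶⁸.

C² = I (check: tr C = 0 and det C = −1), so C⁶⁸ = I since 68 is even.

[[1, 0], [0, 1]]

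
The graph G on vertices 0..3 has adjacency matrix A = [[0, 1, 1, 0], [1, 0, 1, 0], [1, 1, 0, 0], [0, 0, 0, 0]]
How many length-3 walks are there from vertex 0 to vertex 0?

2

The number of length-3 walks from vertex 0 to vertex 0 is entry (0,0) of A^3, where A is the adjacency matrix.
A^2 = [[2, 1, 1, 0], [1, 2, 1, 0], [1, 1, 2, 0], [0, 0, 0, 0]]
A^3 = [[2, 3, 3, 0], [3, 2, 3, 0], [3, 3, 2, 0], [0, 0, 0, 0]]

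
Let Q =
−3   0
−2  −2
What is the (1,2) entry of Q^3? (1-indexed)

Q^2 = [[9, 0], [10, 4]]
Q^3 = [[−27, 0], [−38, −8]]

0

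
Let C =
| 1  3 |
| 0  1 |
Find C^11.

C = I + N where N = [[0, 3], [0, 0]] is strictly upper-triangular, so N^2 = 0.
(I + N)^11 = I + 11·N = [[1, 33], [0, 1]].

[[1, 33], [0, 1]]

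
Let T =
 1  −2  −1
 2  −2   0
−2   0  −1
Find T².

[[−1, 2, 0], [−2, 0, −2], [0, 4, 3]]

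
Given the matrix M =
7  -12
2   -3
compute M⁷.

tr M = 4 and det M = 3, so the characteristic polynomial is λ² − (4)λ + (3) with roots 3 and 1.
Eigenvectors give P = [[3, 2], [1, 1]] with P⁻¹ = [[1, -2], [-1, 3]], and M = P·diag(3, 1)·P⁻¹.
Then M⁷ = P·diag(2187, 1)·P⁻¹ = [[6561, 2], [2187, 1]] · [[1, -2], [-1, 3]] = [[6559, -13116], [2186, -4371]].

[[6559, -13116], [2186, -4371]]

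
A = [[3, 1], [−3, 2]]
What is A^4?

A^2 = [[6, 5], [−15, 1]]
A^3 = [[3, 16], [−48, −13]]
A^4 = [[−39, 35], [−105, −74]]

[[−39, 35], [−105, −74]]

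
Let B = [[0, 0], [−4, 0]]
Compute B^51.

[[0, 0], [0, 0]]

B is strictly triangular, hence nilpotent: B^2 = 0, so B^51 = 0.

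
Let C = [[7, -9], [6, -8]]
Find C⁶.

tr C = -1 and det C = -2, so the characteristic polynomial is λ² − (-1)λ + (-2) with roots 1 and -2.
Eigenvectors give P = [[3, 1], [2, 1]] with P⁻¹ = [[1, -1], [-2, 3]], and C = P·diag(1, -2)·P⁻¹.
Then C⁶ = P·diag(1, 64)·P⁻¹ = [[3, 64], [2, 64]] · [[1, -1], [-2, 3]] = [[-125, 189], [-126, 190]].

[[-125, 189], [-126, 190]]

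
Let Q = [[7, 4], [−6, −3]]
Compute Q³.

[[79, 52], [−78, −51]]

tr Q = 4 and det Q = 3, so the characteristic polynomial is λ² − (4)λ + (3) with roots 1 and 3.
Eigenvectors give P = [[−2, −1], [3, 1]] with P⁻¹ = [[1, 1], [−3, −2]], and Q = P·diag(1, 3)·P⁻¹.
Then Q³ = P·diag(1, 27)·P⁻¹ = [[−2, −27], [3, 27]] · [[1, 1], [−3, −2]] = [[79, 52], [−78, −51]].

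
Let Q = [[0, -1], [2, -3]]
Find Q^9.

tr Q = -3 and det Q = 2, so the characteristic polynomial is λ² − (-3)λ + (2) with roots -1 and -2.
Eigenvectors give P = [[1, 1], [1, 2]] with P⁻¹ = [[2, -1], [-1, 1]], and Q = P·diag(-1, -2)·P⁻¹.
Then Q^9 = P·diag(-1, -512)·P⁻¹ = [[-1, -512], [-1, -1024]] · [[2, -1], [-1, 1]] = [[510, -511], [1022, -1023]].

[[510, -511], [1022, -1023]]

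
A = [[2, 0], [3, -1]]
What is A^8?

[[256, 0], [255, 1]]

tr A = 1 and det A = -2, so the characteristic polynomial is λ² − (1)λ + (-2) with roots 2 and -1.
Eigenvectors give P = [[-1, 0], [-1, 1]] with P⁻¹ = [[-1, 0], [-1, 1]], and A = P·diag(2, -1)·P⁻¹.
Then A^8 = P·diag(256, 1)·P⁻¹ = [[-256, 0], [-256, 1]] · [[-1, 0], [-1, 1]] = [[256, 0], [255, 1]].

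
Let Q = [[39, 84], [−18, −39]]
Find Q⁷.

[[28431, 61236], [−13122, −28431]]

tr Q = 0 and det Q = −9, so the characteristic polynomial is λ² − (0)λ + (−9) with roots −3 and 3.
Eigenvectors give P = [[2, −7], [−1, 3]] with P⁻¹ = [[−3, −7], [−1, −2]], and Q = P·diag(−3, 3)·P⁻¹.
Then Q⁷ = P·diag(−2187, 2187)·P⁻¹ = [[−4374, −15309], [2187, 6561]] · [[−3, −7], [−1, −2]] = [[28431, 61236], [−13122, −28431]].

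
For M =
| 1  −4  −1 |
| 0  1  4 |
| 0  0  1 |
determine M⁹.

M = I + N where N = [[0, −4, −1], [0, 0, 4], [0, 0, 0]] is strictly upper-triangular, so N³ = 0.
(I + N)⁹ = I + 9·N + 36·N² = [[1, −36, −585], [0, 1, 36], [0, 0, 1]].

[[1, −36, −585], [0, 1, 36], [0, 0, 1]]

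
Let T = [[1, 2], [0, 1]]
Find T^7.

[[1, 14], [0, 1]]

T = I + N where N = [[0, 2], [0, 0]] is strictly upper-triangular, so N^2 = 0.
(I + N)^7 = I + 7·N = [[1, 14], [0, 1]].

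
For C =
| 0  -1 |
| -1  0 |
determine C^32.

C² = I (check: tr C = 0 and det C = -1), so C^32 = I since 32 is even.

[[1, 0], [0, 1]]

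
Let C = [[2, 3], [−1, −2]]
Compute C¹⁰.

[[1, 0], [0, 1]]

C² = I (check: tr C = 0 and det C = −1), so C¹⁰ = I since 10 is even.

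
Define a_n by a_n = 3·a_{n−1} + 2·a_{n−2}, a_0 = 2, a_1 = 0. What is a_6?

556

With companion matrix C = [[3, 2], [1, 0]], [a_n, a_{n−1}]ᵀ = C·[a_{n−1}, a_{n−2}]ᵀ, so [a_6, a_5]ᵀ = C⁵·[a_1, a_0]ᵀ.
C⁵ = [[495, 278], [139, 78]], giving [a_6, a_5]ᵀ = [[556], [156]].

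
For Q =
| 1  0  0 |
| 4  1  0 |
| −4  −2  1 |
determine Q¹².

[[1, 0, 0], [48, 1, 0], [−576, −24, 1]]

Q = I + N where N = [[0, 0, 0], [4, 0, 0], [−4, −2, 0]] is strictly lower-triangular, so N³ = 0.
(I + N)¹² = I + 12·N + 66·N² = [[1, 0, 0], [48, 1, 0], [−576, −24, 1]].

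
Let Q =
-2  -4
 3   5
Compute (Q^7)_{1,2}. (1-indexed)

-508

tr Q = 3 and det Q = 2, so the characteristic polynomial is λ² − (3)λ + (2) with roots 1 and 2.
Eigenvectors give P = [[4, -1], [-3, 1]] with P⁻¹ = [[1, 1], [3, 4]], and Q = P·diag(1, 2)·P⁻¹.
Then Q^7 = P·diag(1, 128)·P⁻¹ = [[4, -128], [-3, 128]] · [[1, 1], [3, 4]] = [[-380, -508], [381, 509]].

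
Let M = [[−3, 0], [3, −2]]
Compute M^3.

[[−27, 0], [57, −8]]

M^2 = [[9, 0], [−15, 4]]
M^3 = [[−27, 0], [57, −8]]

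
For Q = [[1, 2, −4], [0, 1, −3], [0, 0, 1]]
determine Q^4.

Q = I + N where N = [[0, 2, −4], [0, 0, −3], [0, 0, 0]] is strictly upper-triangular, so N^3 = 0.
(I + N)^4 = I + 4·N + 6·N^2 = [[1, 8, −52], [0, 1, −12], [0, 0, 1]].

[[1, 8, −52], [0, 1, −12], [0, 0, 1]]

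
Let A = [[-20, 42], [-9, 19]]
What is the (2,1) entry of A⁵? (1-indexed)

tr A = -1 and det A = -2, so the characteristic polynomial is λ² − (-1)λ + (-2) with roots -2 and 1.
Eigenvectors give P = [[7, -2], [3, -1]] with P⁻¹ = [[1, -2], [3, -7]], and A = P·diag(-2, 1)·P⁻¹.
Then A⁵ = P·diag(-32, 1)·P⁻¹ = [[-224, -2], [-96, -1]] · [[1, -2], [3, -7]] = [[-230, 462], [-99, 199]].

-99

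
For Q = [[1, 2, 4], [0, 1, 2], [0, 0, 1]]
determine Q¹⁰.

[[1, 20, 220], [0, 1, 20], [0, 0, 1]]

Q = I + N where N = [[0, 2, 4], [0, 0, 2], [0, 0, 0]] is strictly upper-triangular, so N³ = 0.
(I + N)¹⁰ = I + 10·N + 45·N² = [[1, 20, 220], [0, 1, 20], [0, 0, 1]].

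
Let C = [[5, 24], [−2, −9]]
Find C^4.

[[−239, −960], [80, 321]]

tr C = −4 and det C = 3, so the characteristic polynomial is λ² − (−4)λ + (3) with roots −1 and −3.
Eigenvectors give P = [[4, −3], [−1, 1]] with P⁻¹ = [[1, 3], [1, 4]], and C = P·diag(−1, −3)·P⁻¹.
Then C^4 = P·diag(1, 81)·P⁻¹ = [[4, −243], [−1, 81]] · [[1, 3], [1, 4]] = [[−239, −960], [80, 321]].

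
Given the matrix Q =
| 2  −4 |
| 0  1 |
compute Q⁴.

[[16, −60], [0, 1]]

Q² = [[4, −12], [0, 1]]
Q³ = [[8, −28], [0, 1]]
Q⁴ = [[16, −60], [0, 1]]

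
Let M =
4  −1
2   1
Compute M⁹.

[[38854, −19171], [38342, −18659]]

tr M = 5 and det M = 6, so the characteristic polynomial is λ² − (5)λ + (6) with roots 3 and 2.
Eigenvectors give P = [[1, −1], [1, −2]] with P⁻¹ = [[2, −1], [1, −1]], and M = P·diag(3, 2)·P⁻¹.
Then M⁹ = P·diag(19683, 512)·P⁻¹ = [[19683, −512], [19683, −1024]] · [[2, −1], [1, −1]] = [[38854, −19171], [38342, −18659]].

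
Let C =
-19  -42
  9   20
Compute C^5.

[[-199, -462], [99, 230]]

tr C = 1 and det C = -2, so the characteristic polynomial is λ² − (1)λ + (-2) with roots 2 and -1.
Eigenvectors give P = [[-2, 7], [1, -3]] with P⁻¹ = [[3, 7], [1, 2]], and C = P·diag(2, -1)·P⁻¹.
Then C^5 = P·diag(32, -1)·P⁻¹ = [[-64, -7], [32, 3]] · [[3, 7], [1, 2]] = [[-199, -462], [99, 230]].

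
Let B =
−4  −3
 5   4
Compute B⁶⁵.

[[−4, −3], [5, 4]]

B² = I (check: tr B = 0 and det B = −1), so B⁶⁵ = B since 65 is odd.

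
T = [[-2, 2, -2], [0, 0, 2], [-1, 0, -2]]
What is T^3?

[[-24, 12, -44], [8, -4, 12], [-14, 8, -24]]

T^2 = [[6, -4, 12], [-2, 0, -4], [4, -2, 6]]
T^3 = [[-24, 12, -44], [8, -4, 12], [-14, 8, -24]]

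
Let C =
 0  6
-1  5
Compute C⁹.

tr C = 5 and det C = 6, so the characteristic polynomial is λ² − (5)λ + (6) with roots 2 and 3.
Eigenvectors give P = [[3, -2], [1, -1]] with P⁻¹ = [[1, -2], [1, -3]], and C = P·diag(2, 3)·P⁻¹.
Then C⁹ = P·diag(512, 19683)·P⁻¹ = [[1536, -39366], [512, -19683]] · [[1, -2], [1, -3]] = [[-37830, 115026], [-19171, 58025]].

[[-37830, 115026], [-19171, 58025]]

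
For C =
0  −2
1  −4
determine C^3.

C^2 = [[−2, 8], [−4, 14]]
C^3 = [[8, −28], [14, −48]]

[[8, −28], [14, −48]]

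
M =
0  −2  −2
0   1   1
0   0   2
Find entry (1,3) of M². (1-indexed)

−6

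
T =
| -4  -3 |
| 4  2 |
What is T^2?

[[4, 6], [-8, -8]]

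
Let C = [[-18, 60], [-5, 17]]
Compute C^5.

tr C = -1 and det C = -6, so the characteristic polynomial is λ² − (-1)λ + (-6) with roots -3 and 2.
Eigenvectors give P = [[-4, 3], [-1, 1]] with P⁻¹ = [[-1, 3], [-1, 4]], and C = P·diag(-3, 2)·P⁻¹.
Then C^5 = P·diag(-243, 32)·P⁻¹ = [[972, 96], [243, 32]] · [[-1, 3], [-1, 4]] = [[-1068, 3300], [-275, 857]].

[[-1068, 3300], [-275, 857]]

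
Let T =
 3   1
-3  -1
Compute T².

[[6, 2], [-6, -2]]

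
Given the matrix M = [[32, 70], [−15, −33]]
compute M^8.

tr M = −1 and det M = −6, so the characteristic polynomial is λ² − (−1)λ + (−6) with roots 2 and −3.
Eigenvectors give P = [[7, −2], [−3, 1]] with P⁻¹ = [[1, 2], [3, 7]], and M = P·diag(2, −3)·P⁻¹.
Then M^8 = P·diag(256, 6561)·P⁻¹ = [[1792, −13122], [−768, 6561]] · [[1, 2], [3, 7]] = [[−37574, −88270], [18915, 44391]].

[[−37574, −88270], [18915, 44391]]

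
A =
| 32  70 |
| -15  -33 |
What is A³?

tr A = -1 and det A = -6, so the characteristic polynomial is λ² − (-1)λ + (-6) with roots 2 and -3.
Eigenvectors give P = [[7, -2], [-3, 1]] with P⁻¹ = [[1, 2], [3, 7]], and A = P·diag(2, -3)·P⁻¹.
Then A³ = P·diag(8, -27)·P⁻¹ = [[56, 54], [-24, -27]] · [[1, 2], [3, 7]] = [[218, 490], [-105, -237]].

[[218, 490], [-105, -237]]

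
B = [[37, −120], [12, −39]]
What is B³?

[[253, −840], [84, −279]]

tr B = −2 and det B = −3, so the characteristic polynomial is λ² − (−2)λ + (−3) with roots −3 and 1.
Eigenvectors give P = [[3, 10], [1, 3]] with P⁻¹ = [[−3, 10], [1, −3]], and B = P·diag(−3, 1)·P⁻¹.
Then B³ = P·diag(−27, 1)·P⁻¹ = [[−81, 10], [−27, 3]] · [[−3, 10], [1, −3]] = [[253, −840], [84, −279]].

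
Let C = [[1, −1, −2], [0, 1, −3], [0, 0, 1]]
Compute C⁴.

C = I + N where N = [[0, −1, −2], [0, 0, −3], [0, 0, 0]] is strictly upper-triangular, so N³ = 0.
(I + N)⁴ = I + 4·N + 6·N² = [[1, −4, 10], [0, 1, −12], [0, 0, 1]].

[[1, −4, 10], [0, 1, −12], [0, 0, 1]]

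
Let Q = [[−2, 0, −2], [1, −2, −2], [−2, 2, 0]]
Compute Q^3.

Q^2 = [[8, −4, 4], [0, 0, 2], [6, −4, 0]]
Q^3 = [[−28, 16, −8], [−4, 4, 0], [−16, 8, −4]]

[[−28, 16, −8], [−4, 4, 0], [−16, 8, −4]]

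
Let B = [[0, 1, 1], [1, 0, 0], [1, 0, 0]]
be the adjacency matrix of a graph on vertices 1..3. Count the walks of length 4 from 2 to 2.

The number of length-4 walks from vertex 2 to vertex 2 is entry (2,2) of B⁴, where B is the adjacency matrix.
B² = [[2, 0, 0], [0, 1, 1], [0, 1, 1]]
B³ = [[0, 2, 2], [2, 0, 0], [2, 0, 0]]
B⁴ = [[4, 0, 0], [0, 2, 2], [0, 2, 2]]

2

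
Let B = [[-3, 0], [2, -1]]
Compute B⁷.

[[-2187, 0], [2186, -1]]

tr B = -4 and det B = 3, so the characteristic polynomial is λ² − (-4)λ + (3) with roots -1 and -3.
Eigenvectors give P = [[0, 1], [1, -1]] with P⁻¹ = [[1, 1], [1, 0]], and B = P·diag(-1, -3)·P⁻¹.
Then B⁷ = P·diag(-1, -2187)·P⁻¹ = [[0, -2187], [-1, 2187]] · [[1, 1], [1, 0]] = [[-2187, 0], [2186, -1]].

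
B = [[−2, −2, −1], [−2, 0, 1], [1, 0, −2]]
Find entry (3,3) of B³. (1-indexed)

−4

B² = [[7, 4, 2], [5, 4, 0], [−4, −2, 3]]
B³ = [[−20, −14, −7], [−18, −10, −1], [15, 8, −4]]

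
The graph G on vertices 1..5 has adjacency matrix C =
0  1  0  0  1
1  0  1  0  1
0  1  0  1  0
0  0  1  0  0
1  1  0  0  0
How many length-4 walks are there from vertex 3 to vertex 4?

0

The number of length-4 walks from vertex 3 to vertex 4 is entry (3,4) of C^4, where C is the adjacency matrix.
C^2 = [[2, 1, 1, 0, 1], [1, 3, 0, 1, 1], [1, 0, 2, 0, 1], [0, 1, 0, 1, 0], [1, 1, 1, 0, 2]]
C^3 = [[2, 4, 1, 1, 3], [4, 2, 4, 0, 4], [1, 4, 0, 2, 1], [1, 0, 2, 0, 1], [3, 4, 1, 1, 2]]
C^4 = [[7, 6, 5, 1, 6], [6, 12, 2, 4, 6], [5, 2, 6, 0, 5], [1, 4, 0, 2, 1], [6, 6, 5, 1, 7]]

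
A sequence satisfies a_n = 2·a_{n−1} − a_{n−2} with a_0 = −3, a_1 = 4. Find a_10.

67

With companion matrix T = [[2, −1], [1, 0]], [a_n, a_{n−1}]ᵀ = T·[a_{n−1}, a_{n−2}]ᵀ, so [a_10, a_9]ᵀ = T⁹·[a_1, a_0]ᵀ.
T⁹ = [[10, −9], [9, −8]], giving [a_10, a_9]ᵀ = [[67], [60]].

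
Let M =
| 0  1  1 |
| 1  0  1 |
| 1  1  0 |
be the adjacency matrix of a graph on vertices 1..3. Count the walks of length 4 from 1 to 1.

The number of length-4 walks from vertex 1 to vertex 1 is entry (1,1) of M⁴, where M is the adjacency matrix.
M² = [[2, 1, 1], [1, 2, 1], [1, 1, 2]]
M³ = [[2, 3, 3], [3, 2, 3], [3, 3, 2]]
M⁴ = [[6, 5, 5], [5, 6, 5], [5, 5, 6]]

6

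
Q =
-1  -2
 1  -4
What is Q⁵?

tr Q = -5 and det Q = 6, so the characteristic polynomial is λ² − (-5)λ + (6) with roots -3 and -2.
Eigenvectors give P = [[1, 2], [1, 1]] with P⁻¹ = [[-1, 2], [1, -1]], and Q = P·diag(-3, -2)·P⁻¹.
Then Q⁵ = P·diag(-243, -32)·P⁻¹ = [[-243, -64], [-243, -32]] · [[-1, 2], [1, -1]] = [[179, -422], [211, -454]].

[[179, -422], [211, -454]]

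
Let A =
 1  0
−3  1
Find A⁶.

[[1, 0], [−18, 1]]

A = I + N where N = [[0, 0], [−3, 0]] is strictly lower-triangular, so N² = 0.
(I + N)⁶ = I + 6·N = [[1, 0], [−18, 1]].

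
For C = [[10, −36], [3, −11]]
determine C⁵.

tr C = −1 and det C = −2, so the characteristic polynomial is λ² − (−1)λ + (−2) with roots −2 and 1.
Eigenvectors give P = [[3, 4], [1, 1]] with P⁻¹ = [[−1, 4], [1, −3]], and C = P·diag(−2, 1)·P⁻¹.
Then C⁵ = P·diag(−32, 1)·P⁻¹ = [[−96, 4], [−32, 1]] · [[−1, 4], [1, −3]] = [[100, −396], [33, −131]].

[[100, −396], [33, −131]]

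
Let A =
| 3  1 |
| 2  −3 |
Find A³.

A² = [[11, 0], [0, 11]]
A³ = [[33, 11], [22, −33]]

[[33, 11], [22, −33]]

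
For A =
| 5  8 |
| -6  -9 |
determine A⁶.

tr A = -4 and det A = 3, so the characteristic polynomial is λ² − (-4)λ + (3) with roots -1 and -3.
Eigenvectors give P = [[4, 1], [-3, -1]] with P⁻¹ = [[1, 1], [-3, -4]], and A = P·diag(-1, -3)·P⁻¹.
Then A⁶ = P·diag(1, 729)·P⁻¹ = [[4, 729], [-3, -729]] · [[1, 1], [-3, -4]] = [[-2183, -2912], [2184, 2913]].

[[-2183, -2912], [2184, 2913]]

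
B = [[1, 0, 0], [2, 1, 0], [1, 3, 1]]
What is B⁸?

B = I + N where N = [[0, 0, 0], [2, 0, 0], [1, 3, 0]] is strictly lower-triangular, so N³ = 0.
(I + N)⁸ = I + 8·N + 28·N² = [[1, 0, 0], [16, 1, 0], [176, 24, 1]].

[[1, 0, 0], [16, 1, 0], [176, 24, 1]]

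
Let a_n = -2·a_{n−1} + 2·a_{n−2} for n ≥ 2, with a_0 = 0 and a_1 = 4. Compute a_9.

With companion matrix T = [[-2, 2], [1, 0]], [a_n, a_{n−1}]ᵀ = T·[a_{n−1}, a_{n−2}]ᵀ, so [a_9, a_8]ᵀ = T⁸·[a_1, a_0]ᵀ.
T⁸ = [[2448, -1792], [-896, 656]], giving [a_9, a_8]ᵀ = [[9792], [-3584]].

9792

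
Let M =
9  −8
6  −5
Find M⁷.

[[8745, −8744], [6558, −6557]]

tr M = 4 and det M = 3, so the characteristic polynomial is λ² − (4)λ + (3) with roots 1 and 3.
Eigenvectors give P = [[−1, 4], [−1, 3]] with P⁻¹ = [[3, −4], [1, −1]], and M = P·diag(1, 3)·P⁻¹.
Then M⁷ = P·diag(1, 2187)·P⁻¹ = [[−1, 8748], [−1, 6561]] · [[3, −4], [1, −1]] = [[8745, −8744], [6558, −6557]].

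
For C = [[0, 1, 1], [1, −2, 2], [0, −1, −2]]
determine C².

[[1, −3, 0], [−2, 3, −7], [−1, 4, 2]]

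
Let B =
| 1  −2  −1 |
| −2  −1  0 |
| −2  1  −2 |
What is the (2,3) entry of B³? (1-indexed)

−4

B² = [[7, −1, 1], [0, 5, 2], [0, 1, 6]]
B³ = [[7, −12, −9], [−14, −3, −4], [−14, 5, −12]]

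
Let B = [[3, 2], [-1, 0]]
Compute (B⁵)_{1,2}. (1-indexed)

tr B = 3 and det B = 2, so the characteristic polynomial is λ² − (3)λ + (2) with roots 2 and 1.
Eigenvectors give P = [[-2, -1], [1, 1]] with P⁻¹ = [[-1, -1], [1, 2]], and B = P·diag(2, 1)·P⁻¹.
Then B⁵ = P·diag(32, 1)·P⁻¹ = [[-64, -1], [32, 1]] · [[-1, -1], [1, 2]] = [[63, 62], [-31, -30]].

62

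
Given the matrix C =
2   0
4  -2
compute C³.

[[8, 0], [16, -8]]

tr C = 0 and det C = -4, so the characteristic polynomial is λ² − (0)λ + (-4) with roots -2 and 2.
Eigenvectors give P = [[0, -1], [1, -1]] with P⁻¹ = [[-1, 1], [-1, 0]], and C = P·diag(-2, 2)·P⁻¹.
Then C³ = P·diag(-8, 8)·P⁻¹ = [[0, -8], [-8, -8]] · [[-1, 1], [-1, 0]] = [[8, 0], [16, -8]].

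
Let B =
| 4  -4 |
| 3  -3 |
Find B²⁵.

B² = B (a projection; rank 1, trace 1), so B²⁵ = B.

[[4, -4], [3, -3]]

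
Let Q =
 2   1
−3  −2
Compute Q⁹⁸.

[[1, 0], [0, 1]]

Q² = I (check: tr Q = 0 and det Q = −1), so Q⁹⁸ = I since 98 is even.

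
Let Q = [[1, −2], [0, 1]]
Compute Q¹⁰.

Q = I + N where N = [[0, −2], [0, 0]] is strictly upper-triangular, so N² = 0.
(I + N)¹⁰ = I + 10·N = [[1, −20], [0, 1]].

[[1, −20], [0, 1]]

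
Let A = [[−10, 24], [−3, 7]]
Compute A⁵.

tr A = −3 and det A = 2, so the characteristic polynomial is λ² − (−3)λ + (2) with roots −1 and −2.
Eigenvectors give P = [[−8, 3], [−3, 1]] with P⁻¹ = [[1, −3], [3, −8]], and A = P·diag(−1, −2)·P⁻¹.
Then A⁵ = P·diag(−1, −32)·P⁻¹ = [[8, −96], [3, −32]] · [[1, −3], [3, −8]] = [[−280, 744], [−93, 247]].

[[−280, 744], [−93, 247]]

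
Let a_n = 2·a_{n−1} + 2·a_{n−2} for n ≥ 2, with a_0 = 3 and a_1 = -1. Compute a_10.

With companion matrix B = [[2, 2], [1, 0]], [a_n, a_{n−1}]ᵀ = B·[a_{n−1}, a_{n−2}]ᵀ, so [a_10, a_9]ᵀ = B⁹·[a_1, a_0]ᵀ.
B⁹ = [[6688, 4896], [2448, 1792]], giving [a_10, a_9]ᵀ = [[8000], [2928]].

8000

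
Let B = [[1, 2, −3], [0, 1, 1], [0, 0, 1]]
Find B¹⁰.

[[1, 20, 60], [0, 1, 10], [0, 0, 1]]

B = I + N where N = [[0, 2, −3], [0, 0, 1], [0, 0, 0]] is strictly upper-triangular, so N³ = 0.
(I + N)¹⁰ = I + 10·N + 45·N² = [[1, 20, 60], [0, 1, 10], [0, 0, 1]].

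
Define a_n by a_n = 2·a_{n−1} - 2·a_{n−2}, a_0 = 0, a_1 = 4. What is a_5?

With companion matrix B = [[2, -2], [1, 0]], [a_n, a_{n−1}]ᵀ = B·[a_{n−1}, a_{n−2}]ᵀ, so [a_5, a_4]ᵀ = B⁴·[a_1, a_0]ᵀ.
B⁴ = [[-4, 0], [0, -4]], giving [a_5, a_4]ᵀ = [[-16], [0]].

-16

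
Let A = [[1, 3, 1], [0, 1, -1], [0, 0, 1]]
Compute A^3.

[[1, 9, -6], [0, 1, -3], [0, 0, 1]]

A = I + N where N = [[0, 3, 1], [0, 0, -1], [0, 0, 0]] is strictly upper-triangular, so N^3 = 0.
(I + N)^3 = I + 3·N + 3·N^2 = [[1, 9, -6], [0, 1, -3], [0, 0, 1]].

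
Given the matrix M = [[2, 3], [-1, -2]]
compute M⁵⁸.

[[1, 0], [0, 1]]

M² = I (check: tr M = 0 and det M = -1), so M⁵⁸ = I since 58 is even.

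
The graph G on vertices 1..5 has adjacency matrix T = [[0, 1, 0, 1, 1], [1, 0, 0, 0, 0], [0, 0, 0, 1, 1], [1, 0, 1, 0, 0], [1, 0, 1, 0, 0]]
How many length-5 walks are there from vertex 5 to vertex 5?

0

The number of length-5 walks from vertex 5 to vertex 5 is entry (5,5) of T⁵, where T is the adjacency matrix.
T² = [[3, 0, 2, 0, 0], [0, 1, 0, 1, 1], [2, 0, 2, 0, 0], [0, 1, 0, 2, 2], [0, 1, 0, 2, 2]]
T³ = [[0, 3, 0, 5, 5], [3, 0, 2, 0, 0], [0, 2, 0, 4, 4], [5, 0, 4, 0, 0], [5, 0, 4, 0, 0]]
T⁴ = [[13, 0, 10, 0, 0], [0, 3, 0, 5, 5], [10, 0, 8, 0, 0], [0, 5, 0, 9, 9], [0, 5, 0, 9, 9]]
T⁵ = [[0, 13, 0, 23, 23], [13, 0, 10, 0, 0], [0, 10, 0, 18, 18], [23, 0, 18, 0, 0], [23, 0, 18, 0, 0]]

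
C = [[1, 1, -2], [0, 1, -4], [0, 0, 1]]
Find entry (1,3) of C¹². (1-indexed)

-288

C = I + N where N = [[0, 1, -2], [0, 0, -4], [0, 0, 0]] is strictly upper-triangular, so N³ = 0.
(I + N)¹² = I + 12·N + 66·N² = [[1, 12, -288], [0, 1, -48], [0, 0, 1]].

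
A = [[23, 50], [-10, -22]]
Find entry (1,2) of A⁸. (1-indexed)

tr A = 1 and det A = -6, so the characteristic polynomial is λ² − (1)λ + (-6) with roots 3 and -2.
Eigenvectors give P = [[5, -2], [-2, 1]] with P⁻¹ = [[1, 2], [2, 5]], and A = P·diag(3, -2)·P⁻¹.
Then A⁸ = P·diag(6561, 256)·P⁻¹ = [[32805, -512], [-13122, 256]] · [[1, 2], [2, 5]] = [[31781, 63050], [-12610, -24964]].

63050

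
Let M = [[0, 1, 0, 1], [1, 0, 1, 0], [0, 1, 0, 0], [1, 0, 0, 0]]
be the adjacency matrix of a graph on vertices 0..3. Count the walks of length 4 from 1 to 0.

0

The number of length-4 walks from vertex 1 to vertex 0 is entry (1,0) of M^4, where M is the adjacency matrix.
M^2 = [[2, 0, 1, 0], [0, 2, 0, 1], [1, 0, 1, 0], [0, 1, 0, 1]]
M^3 = [[0, 3, 0, 2], [3, 0, 2, 0], [0, 2, 0, 1], [2, 0, 1, 0]]
M^4 = [[5, 0, 3, 0], [0, 5, 0, 3], [3, 0, 2, 0], [0, 3, 0, 2]]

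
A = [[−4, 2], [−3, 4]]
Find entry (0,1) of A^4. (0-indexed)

0

A^2 = [[10, 0], [0, 10]]
A^3 = [[−40, 20], [−30, 40]]
A^4 = [[100, 0], [0, 100]]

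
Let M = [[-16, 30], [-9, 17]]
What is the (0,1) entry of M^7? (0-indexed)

1290

tr M = 1 and det M = -2, so the characteristic polynomial is λ² − (1)λ + (-2) with roots -1 and 2.
Eigenvectors give P = [[-2, -5], [-1, -3]] with P⁻¹ = [[-3, 5], [1, -2]], and M = P·diag(-1, 2)·P⁻¹.
Then M^7 = P·diag(-1, 128)·P⁻¹ = [[2, -640], [1, -384]] · [[-3, 5], [1, -2]] = [[-646, 1290], [-387, 773]].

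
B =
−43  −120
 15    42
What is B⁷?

[[−20707, −55560], [6945, 18648]]

tr B = −1 and det B = −6, so the characteristic polynomial is λ² − (−1)λ + (−6) with roots 2 and −3.
Eigenvectors give P = [[8, 3], [−3, −1]] with P⁻¹ = [[−1, −3], [3, 8]], and B = P·diag(2, −3)·P⁻¹.
Then B⁷ = P·diag(128, −2187)·P⁻¹ = [[1024, −6561], [−384, 2187]] · [[−1, −3], [3, 8]] = [[−20707, −55560], [6945, 18648]].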